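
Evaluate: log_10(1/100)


We need the exponent such that 10^? = 1/100
10^(-2) = 1/10^2 = 1/100
Therefore log_10(1/100) = -2

-2


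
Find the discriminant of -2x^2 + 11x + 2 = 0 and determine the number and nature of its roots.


For ax^2 + bx + c = 0, discriminant D = b^2 - 4ac
Here a = -2, b = 11, c = 2
D = (11)^2 - 4(-2)(2) = 121 + 16 = 137

D = 137 > 0 but not a perfect square
The equation has 2 distinct real irrational roots.

Discriminant = 137, 2 distinct real irrational roots


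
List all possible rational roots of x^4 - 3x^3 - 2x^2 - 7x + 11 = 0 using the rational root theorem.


Rational root theorem: possible roots are ±p/q where:
  p divides the constant term (11): p ∈ {1, 11}
  q divides the leading coefficient (1): q ∈ {1}

All possible rational roots: -11, -1, 1, 11

-11, -1, 1, 11


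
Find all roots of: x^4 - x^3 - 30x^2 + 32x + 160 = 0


Let p(x) = x^4 - x^3 - 30x^2 + 32x + 160. By the rational root theorem (leading coefficient 1), any rational root is an integer divisor of 160: try ±1, ±2, ... in turn.
Test x = 1: value = 162 ≠ 0.
Test x = -1: value = 100 ≠ 0.
Test x = 2: value = 112 ≠ 0.
Test x = -2: value = 0 ✓, so (x + 2) is a factor.
Synthetic division by (x + 2): bring down 1; 1(-2) - 1 = -3; (-3)(-2) - 30 = -24; (-24)(-2) + 32 = 80; 80(-2) + 160 = 0 → quotient x^3 - 3x^2 - 24x + 80, remainder 0.
Continue with the quotient x^3 - 3x^2 - 24x + 80 (candidates must divide 80; re-test x = -2 first in case it repeats).
Test x = -2: value = 108 ≠ 0.
Test x = 4: value = 0 ✓, so (x - 4) is a factor.
Synthetic division by (x - 4): bring down 1; 1(4) - 3 = 1; 1(4) - 24 = -20; (-20)(4) + 80 = 0 → quotient x^2 + x - 20, remainder 0.
Solve the quadratic x^2 + x - 20 = 0: discriminant = 1^2 - 4(1)(-20) = 1 + 80 = 81.
sqrt(81) = 9, so x = (-1 ± 9)/2: x = 4 or x = -5.
Collecting all roots found:

x = -5, x = -2, x = 4 (multiplicity 2)


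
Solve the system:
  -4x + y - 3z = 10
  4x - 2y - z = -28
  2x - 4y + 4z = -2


Using Cramer's rule. Expand each determinant along the first row.
D  = (-4)*[(-2)*4 - (-1)*(-4)] - 1*[4*4 - (-1)*2] + (-3)*[4*(-4) - (-2)*2]
  = (-4)*(-12) - 1*(18) + (-3)*(-12) = 66
Dx = 10*[(-2)*4 - (-1)*(-4)] - 1*[(-28)*4 - (-1)*(-2)] + (-3)*[(-28)*(-4) - (-2)*(-2)]
  = 10*(-12) - 1*(-114) + (-3)*(108) = -330
Dy = (-4)*[(-28)*4 - (-1)*(-2)] - 10*[4*4 - (-1)*2] + (-3)*[4*(-2) - (-28)*2]
  = (-4)*(-114) - 10*(18) + (-3)*(48) = 132
Dz = (-4)*[(-2)*(-2) - (-28)*(-4)] - 1*[4*(-2) - (-28)*2] + 10*[4*(-4) - (-2)*2]
  = (-4)*(-108) - 1*(48) + 10*(-12) = 264
x = Dx/D = -330/66 = -5, y = Dy/D = 132/66 = 2, z = Dz/D = 264/66 = 4
Check eq1: (-4)(-5) + (1)(2) + (-3)(4) = 10 = 10 ✓
Check eq2: (4)(-5) + (-2)(2) + (-1)(4) = -28 = -28 ✓
Check eq3: (2)(-5) + (-4)(2) + (4)(4) = -2 = -2 ✓

x = -5, y = 2, z = 4


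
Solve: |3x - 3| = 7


An absolute value equation |expr| = 7 gives two cases:
Case 1: 3x - 3 = 7
  3x = 10, so x = 10/3
Case 2: 3x - 3 = -7
  3x = -4, so x = -4/3

x = -4/3, x = 10/3


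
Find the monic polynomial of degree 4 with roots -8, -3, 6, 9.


A monic polynomial with roots -8, -3, 6, 9 is:
p(x) = (x + 8)(x + 3)(x - 6)(x - 9)
After multiplying by (x + 8): x + 8
After multiplying by (x + 3): x^2 + 11x + 24
After multiplying by (x - 6): x^3 + 5x^2 - 42x - 144
After multiplying by (x - 9): x^4 - 4x^3 - 87x^2 + 234x + 1296

x^4 - 4x^3 - 87x^2 + 234x + 1296


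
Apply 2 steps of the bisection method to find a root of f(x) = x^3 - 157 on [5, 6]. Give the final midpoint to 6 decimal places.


f(x) = x^3 - 157
f(5) = -32 < 0
f(6) = 59 > 0

Step 1: midpoint = (5.000000 + 6.000000)/2 = 5.500000
  f(5.500000) = 9.375000
  f(mid) > 0, so root is in [5.000000, 5.500000]

Step 2: midpoint = (5.000000 + 5.500000)/2 = 5.250000
  f(5.250000) = -12.296875
  f(mid) < 0, so root is in [5.250000, 5.500000]

midpoint = 5.250000


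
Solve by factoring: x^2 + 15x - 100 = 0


We need two numbers that multiply to -100 and add to 15.
Those numbers are -5 and 20 (since (-5) * 20 = -100 and (-5) + 20 = 15).
So x^2 + 15x - 100 = (x - 5)(x + 20) = 0
Setting each factor to zero: x = 5 or x = -20

x = -20, x = 5


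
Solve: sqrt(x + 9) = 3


Square both sides: x + 9 = 3^2 = 9
x = 9 - 9 = 0
x = 0
Check: sqrt(1*0 + 9) = sqrt(9) = 3 ✓

x = 0


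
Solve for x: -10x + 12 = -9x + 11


Starting with: -10x + 12 = -9x + 11
Move all x terms to left: (-10 + 9)x = 11 - 12
Simplify: -x = -1
Divide both sides by -1: x = 1

x = 1


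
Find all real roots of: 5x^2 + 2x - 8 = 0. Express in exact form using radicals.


Using the quadratic formula: x = (-b ± sqrt(b^2 - 4ac)) / (2a)
Here a = 5, b = 2, c = -8
Discriminant = b^2 - 4ac = 2^2 - 4(5)(-8) = 4 + 160 = 164
Since discriminant = 164 > 0, there are two real roots.
x = (-2 ± 2*sqrt(41)) / 10
Simplifying: x = (-1 ± sqrt(41)) / 5
Numerically: x ≈ 1.0806 or x ≈ -1.4806

x = (-1 + sqrt(41)) / 5 or x = (-1 - sqrt(41)) / 5


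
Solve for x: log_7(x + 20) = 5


Convert to exponential form: x + 20 = 7^5 = 16807
x = 16807 - 20 = 16787
Check: log_7(16787 + 20) = log_7(16807) = log_7(16807) = 5 ✓

x = 16787


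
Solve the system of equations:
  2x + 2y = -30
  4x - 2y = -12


Using Cramer's rule:
Determinant D = (2)(-2) - (4)(2) = -4 - 8 = -12
Dx = (-30)(-2) - (-12)(2) = 60 + 24 = 84
Dy = (2)(-12) - (4)(-30) = -24 + 120 = 96
x = Dx/D = 84/-12 = -7
y = Dy/D = 96/-12 = -8

x = -7, y = -8


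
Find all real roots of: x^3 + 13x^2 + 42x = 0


The constant term is 0, so x = 0 is a root. Factor out x:
  x(x^2 + 13x + 42) = 0
Solve the quadratic x^2 + 13x + 42 = 0: discriminant = 13^2 - 4(1)(42) = 169 - 168 = 1.
sqrt(1) = 1, so x = (-13 ± 1)/2: x = -6 or x = -7.

x = -7, x = -6, x = 0


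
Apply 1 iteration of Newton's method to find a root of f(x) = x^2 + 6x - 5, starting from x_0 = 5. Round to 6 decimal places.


Newton's method: x_(n+1) = x_n - f(x_n)/f'(x_n)
f(x) = x^2 + 6x - 5
f'(x) = 2x + 6

Iteration 1:
  f(5.000000) = 50.000000
  f'(5.000000) = 16.000000
  x_1 = 5.000000 - (50.000000)/(16.000000) = 1.875000

x_1 = 1.875000


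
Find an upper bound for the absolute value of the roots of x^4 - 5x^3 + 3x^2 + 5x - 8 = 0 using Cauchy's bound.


Cauchy's bound: all roots r satisfy |r| <= 1 + max(|a_i/a_n|) for i = 0,...,n-1
where a_n is the leading coefficient.

Coefficients: [1, -5, 3, 5, -8]
Leading coefficient a_n = 1
Ratios |a_i/a_n|: 5, 3, 5, 8
Maximum ratio: 8
Cauchy's bound: |r| <= 1 + 8 = 9

Upper bound = 9


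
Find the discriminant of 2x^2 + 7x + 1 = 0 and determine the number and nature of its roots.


For ax^2 + bx + c = 0, discriminant D = b^2 - 4ac
Here a = 2, b = 7, c = 1
D = (7)^2 - 4(2)(1) = 49 - 8 = 41

D = 41 > 0 but not a perfect square
The equation has 2 distinct real irrational roots.

Discriminant = 41, 2 distinct real irrational roots


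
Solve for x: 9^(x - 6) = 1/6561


Express both sides with the same base.
1/6561 = 9^(-4)
Since the bases match, equate exponents: x - 6 = -4
So x = -4 - (-6) = 2

x = 2


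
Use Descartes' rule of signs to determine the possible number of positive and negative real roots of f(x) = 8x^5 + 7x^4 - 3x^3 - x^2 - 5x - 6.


Descartes' rule of signs:

For positive roots, count sign changes in f(x) = 8x^5 + 7x^4 - 3x^3 - x^2 - 5x - 6:
Signs of coefficients: +, +, -, -, -, -
Number of sign changes: 1
Possible positive real roots: 1

For negative roots, examine f(-x) = -8x^5 + 7x^4 + 3x^3 - x^2 + 5x - 6:
Signs of coefficients: -, +, +, -, +, -
Number of sign changes: 4
Possible negative real roots: 4, 2, 0

Positive roots: 1; Negative roots: 4 or 2 or 0


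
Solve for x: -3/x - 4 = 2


Subtract -4 from both sides: -3/x = 6
Multiply both sides by x: -3 = 6 * x
Divide by 6: x = -1/2

x = -1/2


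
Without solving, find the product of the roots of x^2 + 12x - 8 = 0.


By Vieta's formulas for ax^2 + bx + c = 0:
  Sum of roots = -b/a
  Product of roots = c/a

Here a = 1, b = 12, c = -8
Sum = -(12)/1 = -12
Product = -8/1 = -8

Product = -8


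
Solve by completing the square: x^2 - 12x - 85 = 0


Start: x^2 - 12x - 85 = 0
Move constant: x^2 - 12x = 85
Half of -12 is -6, squared is 36
Add 36 to both sides: x^2 - 12x + 36 = 121
(x - 6)^2 = 121
x - 6 = ±11
x = 6 + 11 = 17 or x = 6 - 11 = -5

x = -5, x = 17


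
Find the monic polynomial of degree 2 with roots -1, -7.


A monic polynomial with roots -1, -7 is:
p(x) = (x + 1)(x + 7)
After multiplying by (x + 1): x + 1
After multiplying by (x + 7): x^2 + 8x + 7

x^2 + 8x + 7


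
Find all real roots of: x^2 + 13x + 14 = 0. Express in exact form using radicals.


Using the quadratic formula: x = (-b ± sqrt(b^2 - 4ac)) / (2a)
Here a = 1, b = 13, c = 14
Discriminant = b^2 - 4ac = 13^2 - 4(1)(14) = 169 - 56 = 113
Since discriminant = 113 > 0, there are two real roots.
x = (-13 ± sqrt(113)) / 2
Numerically: x ≈ -1.1849 or x ≈ -11.8151

x = (-13 + sqrt(113)) / 2 or x = (-13 - sqrt(113)) / 2


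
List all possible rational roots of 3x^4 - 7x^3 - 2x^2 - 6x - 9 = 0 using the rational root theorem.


Rational root theorem: possible roots are ±p/q where:
  p divides the constant term (-9): p ∈ {1, 3, 9}
  q divides the leading coefficient (3): q ∈ {1, 3}

All possible rational roots: -9, -3, -1, -1/3, 1/3, 1, 3, 9

-9, -3, -1, -1/3, 1/3, 1, 3, 9


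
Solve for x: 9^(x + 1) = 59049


Express both sides with the same base.
59049 = 9^5
Since the bases match, equate exponents: x + 1 = 5
So x = 5 - (1) = 4

x = 4


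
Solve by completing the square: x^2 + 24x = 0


Start: x^2 + 24x + 0 = 0
Move constant: x^2 + 24x = 0
Half of 24 is 12, squared is 144
Add 144 to both sides: x^2 + 24x + 144 = 144
(x + 12)^2 = 144
x + 12 = ±12
x = -12 + 12 = 0 or x = -12 - 12 = -24

x = -24, x = 0


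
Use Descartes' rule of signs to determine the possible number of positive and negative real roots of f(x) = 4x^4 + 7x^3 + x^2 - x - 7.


Descartes' rule of signs:

For positive roots, count sign changes in f(x) = 4x^4 + 7x^3 + x^2 - x - 7:
Signs of coefficients: +, +, +, -, -
Number of sign changes: 1
Possible positive real roots: 1

For negative roots, examine f(-x) = 4x^4 - 7x^3 + x^2 + x - 7:
Signs of coefficients: +, -, +, +, -
Number of sign changes: 3
Possible negative real roots: 3, 1

Positive roots: 1; Negative roots: 3 or 1


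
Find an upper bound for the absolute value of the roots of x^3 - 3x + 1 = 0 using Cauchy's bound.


Cauchy's bound: all roots r satisfy |r| <= 1 + max(|a_i/a_n|) for i = 0,...,n-1
where a_n is the leading coefficient.

Coefficients: [1, 0, -3, 1]
Leading coefficient a_n = 1
Ratios |a_i/a_n|: 0, 3, 1
Maximum ratio: 3
Cauchy's bound: |r| <= 1 + 3 = 4

Upper bound = 4


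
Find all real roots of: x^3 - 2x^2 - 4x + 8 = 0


Let p(x) = x^3 - 2x^2 - 4x + 8. By the rational root theorem (leading coefficient 1), any rational root is an integer divisor of 8: try ±1, ±2, ... in turn.
Test x = 1: value = 3 ≠ 0.
Test x = -1: value = 9 ≠ 0.
Test x = 2: value = 0 ✓, so (x - 2) is a factor.
Synthetic division by (x - 2): bring down 1; 1(2) - 2 = 0; 0(2) - 4 = -4; (-4)(2) + 8 = 0 → quotient x^2 - 4, remainder 0.
Solve the quadratic x^2 - 4 = 0: discriminant = 0^2 - 4(1)(-4) = 0 + 16 = 16.
sqrt(16) = 4, so x = (0 ± 4)/2: x = 2 or x = -2.

x = -2, x = 2 (multiplicity 2)


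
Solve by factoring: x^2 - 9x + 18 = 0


We need two numbers that multiply to 18 and add to -9.
Those numbers are -3 and -6 (since (-3) * (-6) = 18 and (-3) + (-6) = -9).
So x^2 - 9x + 18 = (x - 3)(x - 6) = 0
Setting each factor to zero: x = 3 or x = 6

x = 3, x = 6


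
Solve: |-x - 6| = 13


An absolute value equation |expr| = 13 gives two cases:
Case 1: -x - 6 = 13
  -x = 19, so x = -19
Case 2: -x - 6 = -13
  -x = -7, so x = 7

x = -19, x = 7


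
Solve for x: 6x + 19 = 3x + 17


Starting with: 6x + 19 = 3x + 17
Move all x terms to left: (6 - 3)x = 17 - 19
Simplify: 3x = -2
Divide both sides by 3: x = -2/3

x = -2/3


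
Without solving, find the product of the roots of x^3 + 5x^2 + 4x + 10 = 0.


By Vieta's formulas for x^3 + bx^2 + cx + d = 0:
  r1 + r2 + r3 = -b/a = -5
  r1*r2 + r1*r3 + r2*r3 = c/a = 4
  r1*r2*r3 = -d/a = -10


Product = -10


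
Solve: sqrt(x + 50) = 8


Square both sides: x + 50 = 8^2 = 64
x = 64 - 50 = 14
x = 14
Check: sqrt(1*14 + 50) = sqrt(64) = 8 ✓

x = 14


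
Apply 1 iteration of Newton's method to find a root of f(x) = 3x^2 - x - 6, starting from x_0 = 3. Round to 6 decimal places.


Newton's method: x_(n+1) = x_n - f(x_n)/f'(x_n)
f(x) = 3x^2 - x - 6
f'(x) = 6x - 1

Iteration 1:
  f(3.000000) = 18.000000
  f'(3.000000) = 17.000000
  x_1 = 3.000000 - (18.000000)/(17.000000) = 1.941176

x_1 = 1.941176


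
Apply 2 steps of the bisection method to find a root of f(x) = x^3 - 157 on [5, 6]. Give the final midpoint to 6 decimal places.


f(x) = x^3 - 157
f(5) = -32 < 0
f(6) = 59 > 0

Step 1: midpoint = (5.000000 + 6.000000)/2 = 5.500000
  f(5.500000) = 9.375000
  f(mid) > 0, so root is in [5.000000, 5.500000]

Step 2: midpoint = (5.000000 + 5.500000)/2 = 5.250000
  f(5.250000) = -12.296875
  f(mid) < 0, so root is in [5.250000, 5.500000]

midpoint = 5.250000


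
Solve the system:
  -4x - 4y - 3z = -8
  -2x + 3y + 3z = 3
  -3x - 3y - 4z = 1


Using Cramer's rule. Expand each determinant along the first row.
D  = (-4)*[3*(-4) - 3*(-3)] - (-4)*[(-2)*(-4) - 3*(-3)] + (-3)*[(-2)*(-3) - 3*(-3)]
  = (-4)*(-3) - (-4)*(17) + (-3)*(15) = 35
Dx = (-8)*[3*(-4) - 3*(-3)] - (-4)*[3*(-4) - 3*1] + (-3)*[3*(-3) - 3*1]
  = (-8)*(-3) - (-4)*(-15) + (-3)*(-12) = 0
Dy = (-4)*[3*(-4) - 3*1] - (-8)*[(-2)*(-4) - 3*(-3)] + (-3)*[(-2)*1 - 3*(-3)]
  = (-4)*(-15) - (-8)*(17) + (-3)*(7) = 175
Dz = (-4)*[3*1 - 3*(-3)] - (-4)*[(-2)*1 - 3*(-3)] + (-8)*[(-2)*(-3) - 3*(-3)]
  = (-4)*(12) - (-4)*(7) + (-8)*(15) = -140
x = Dx/D = 0/35 = 0, y = Dy/D = 175/35 = 5, z = Dz/D = -140/35 = -4
Check eq1: (-4)(0) + (-4)(5) + (-3)(-4) = -8 = -8 ✓
Check eq2: (-2)(0) + (3)(5) + (3)(-4) = 3 = 3 ✓
Check eq3: (-3)(0) + (-3)(5) + (-4)(-4) = 1 = 1 ✓

x = 0, y = 5, z = -4


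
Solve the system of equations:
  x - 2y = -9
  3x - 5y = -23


Using Cramer's rule:
Determinant D = (1)(-5) - (3)(-2) = -5 + 6 = 1
Dx = (-9)(-5) - (-23)(-2) = 45 - 46 = -1
Dy = (1)(-23) - (3)(-9) = -23 + 27 = 4
x = Dx/D = -1/1 = -1
y = Dy/D = 4/1 = 4

x = -1, y = 4


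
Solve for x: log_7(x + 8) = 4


Convert to exponential form: x + 8 = 7^4 = 2401
x = 2401 - 8 = 2393
Check: log_7(2393 + 8) = log_7(2401) = log_7(2401) = 4 ✓

x = 2393


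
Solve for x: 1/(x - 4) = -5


Multiply both sides by (x - 4): 1 = -5(x - 4)
Distribute: 1 = -5x + 20
-5x = 1 - 20 = -19
x = 19/5

x = 19/5


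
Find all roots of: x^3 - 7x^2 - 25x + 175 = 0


Let p(x) = x^3 - 7x^2 - 25x + 175. By the rational root theorem (leading coefficient 1), any rational root is an integer divisor of 175: try ±1, ±2, ... in turn.
Test x = 1: value = 144 ≠ 0.
Test x = -1: value = 192 ≠ 0.
Test x = 5: value = 0 ✓, so (x - 5) is a factor.
Synthetic division by (x - 5): bring down 1; 1(5) - 7 = -2; (-2)(5) - 25 = -35; (-35)(5) + 175 = 0 → quotient x^2 - 2x - 35, remainder 0.
Solve the quadratic x^2 - 2x - 35 = 0: discriminant = (-2)^2 - 4(1)(-35) = 4 + 140 = 144.
sqrt(144) = 12, so x = (2 ± 12)/2: x = 7 or x = -5.
Collecting all roots found:

x = -5, x = 5, x = 7


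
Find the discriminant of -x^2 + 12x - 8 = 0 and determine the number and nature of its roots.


For ax^2 + bx + c = 0, discriminant D = b^2 - 4ac
Here a = -1, b = 12, c = -8
D = (12)^2 - 4(-1)(-8) = 144 - 32 = 112

D = 112 > 0 but not a perfect square
The equation has 2 distinct real irrational roots.

Discriminant = 112, 2 distinct real irrational roots


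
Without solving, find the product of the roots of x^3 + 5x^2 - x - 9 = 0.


By Vieta's formulas for x^3 + bx^2 + cx + d = 0:
  r1 + r2 + r3 = -b/a = -5
  r1*r2 + r1*r3 + r2*r3 = c/a = -1
  r1*r2*r3 = -d/a = 9


Product = 9


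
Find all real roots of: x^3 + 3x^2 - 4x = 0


The constant term is 0, so x = 0 is a root. Factor out x:
  x(x^2 + 3x - 4) = 0
Solve the quadratic x^2 + 3x - 4 = 0: discriminant = 3^2 - 4(1)(-4) = 9 + 16 = 25.
sqrt(25) = 5, so x = (-3 ± 5)/2: x = 1 or x = -4.

x = -4, x = 0, x = 1


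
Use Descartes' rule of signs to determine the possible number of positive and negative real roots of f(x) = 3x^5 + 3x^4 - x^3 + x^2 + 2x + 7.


Descartes' rule of signs:

For positive roots, count sign changes in f(x) = 3x^5 + 3x^4 - x^3 + x^2 + 2x + 7:
Signs of coefficients: +, +, -, +, +, +
Number of sign changes: 2
Possible positive real roots: 2, 0

For negative roots, examine f(-x) = -3x^5 + 3x^4 + x^3 + x^2 - 2x + 7:
Signs of coefficients: -, +, +, +, -, +
Number of sign changes: 3
Possible negative real roots: 3, 1

Positive roots: 2 or 0; Negative roots: 3 or 1


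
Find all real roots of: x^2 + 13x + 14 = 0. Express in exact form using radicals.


Using the quadratic formula: x = (-b ± sqrt(b^2 - 4ac)) / (2a)
Here a = 1, b = 13, c = 14
Discriminant = b^2 - 4ac = 13^2 - 4(1)(14) = 169 - 56 = 113
Since discriminant = 113 > 0, there are two real roots.
x = (-13 ± sqrt(113)) / 2
Numerically: x ≈ -1.1849 or x ≈ -11.8151

x = (-13 + sqrt(113)) / 2 or x = (-13 - sqrt(113)) / 2


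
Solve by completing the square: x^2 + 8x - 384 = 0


Start: x^2 + 8x - 384 = 0
Move constant: x^2 + 8x = 384
Half of 8 is 4, squared is 16
Add 16 to both sides: x^2 + 8x + 16 = 400
(x + 4)^2 = 400
x + 4 = ±20
x = -4 + 20 = 16 or x = -4 - 20 = -24

x = -24, x = 16


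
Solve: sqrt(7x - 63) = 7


Square both sides: 7x - 63 = 7^2 = 49
7x = 49 + 63 = 112
x = 16
Check: sqrt(7*16 - 63) = sqrt(49) = 7 ✓

x = 16


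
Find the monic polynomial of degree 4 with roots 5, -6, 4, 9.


A monic polynomial with roots 5, -6, 4, 9 is:
p(x) = (x - 5)(x + 6)(x - 4)(x - 9)
After multiplying by (x - 5): x - 5
After multiplying by (x + 6): x^2 + x - 30
After multiplying by (x - 4): x^3 - 3x^2 - 34x + 120
After multiplying by (x - 9): x^4 - 12x^3 - 7x^2 + 426x - 1080

x^4 - 12x^3 - 7x^2 + 426x - 1080


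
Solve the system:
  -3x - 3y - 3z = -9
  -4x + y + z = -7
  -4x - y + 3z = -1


Using Cramer's rule. Expand each determinant along the first row.
D  = (-3)*[1*3 - 1*(-1)] - (-3)*[(-4)*3 - 1*(-4)] + (-3)*[(-4)*(-1) - 1*(-4)]
  = (-3)*(4) - (-3)*(-8) + (-3)*(8) = -60
Dx = (-9)*[1*3 - 1*(-1)] - (-3)*[(-7)*3 - 1*(-1)] + (-3)*[(-7)*(-1) - 1*(-1)]
  = (-9)*(4) - (-3)*(-20) + (-3)*(8) = -120
Dy = (-3)*[(-7)*3 - 1*(-1)] - (-9)*[(-4)*3 - 1*(-4)] + (-3)*[(-4)*(-1) - (-7)*(-4)]
  = (-3)*(-20) - (-9)*(-8) + (-3)*(-24) = 60
Dz = (-3)*[1*(-1) - (-7)*(-1)] - (-3)*[(-4)*(-1) - (-7)*(-4)] + (-9)*[(-4)*(-1) - 1*(-4)]
  = (-3)*(-8) - (-3)*(-24) + (-9)*(8) = -120
x = Dx/D = -120/-60 = 2, y = Dy/D = 60/-60 = -1, z = Dz/D = -120/-60 = 2
Check eq1: (-3)(2) + (-3)(-1) + (-3)(2) = -9 = -9 ✓
Check eq2: (-4)(2) + (1)(-1) + (1)(2) = -7 = -7 ✓
Check eq3: (-4)(2) + (-1)(-1) + (3)(2) = -1 = -1 ✓

x = 2, y = -1, z = 2


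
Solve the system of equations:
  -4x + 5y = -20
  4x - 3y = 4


Using Cramer's rule:
Determinant D = (-4)(-3) - (4)(5) = 12 - 20 = -8
Dx = (-20)(-3) - (4)(5) = 60 - 20 = 40
Dy = (-4)(4) - (4)(-20) = -16 + 80 = 64
x = Dx/D = 40/-8 = -5
y = Dy/D = 64/-8 = -8

x = -5, y = -8


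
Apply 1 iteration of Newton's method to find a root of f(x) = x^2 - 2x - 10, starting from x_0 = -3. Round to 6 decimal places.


Newton's method: x_(n+1) = x_n - f(x_n)/f'(x_n)
f(x) = x^2 - 2x - 10
f'(x) = 2x - 2

Iteration 1:
  f(-3.000000) = 5.000000
  f'(-3.000000) = -8.000000
  x_1 = -3.000000 - (5.000000)/(-8.000000) = -2.375000

x_1 = -2.375000


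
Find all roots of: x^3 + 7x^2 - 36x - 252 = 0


Let p(x) = x^3 + 7x^2 - 36x - 252. By the rational root theorem (leading coefficient 1), any rational root is an integer divisor of 252: try ±1, ±2, ... in turn.
Test x = 1: value = -280 ≠ 0.
Test x = -1: value = -210 ≠ 0.
Test x = 2: value = -288 ≠ 0.
Test x = -2: value = -160 ≠ 0.
Test x = 3: value = -270 ≠ 0.
Test x = -3: value = -108 ≠ 0.
Test x = 4: value = -220 ≠ 0.
Test x = -4: value = -60 ≠ 0.
Test x = 6: value = 0 ✓, so (x - 6) is a factor.
Synthetic division by (x - 6): bring down 1; 1(6) + 7 = 13; 13(6) - 36 = 42; 42(6) - 252 = 0 → quotient x^2 + 13x + 42, remainder 0.
Solve the quadratic x^2 + 13x + 42 = 0: discriminant = 13^2 - 4(1)(42) = 169 - 168 = 1.
sqrt(1) = 1, so x = (-13 ± 1)/2: x = -6 or x = -7.
Collecting all roots found:

x = -7, x = -6, x = 6


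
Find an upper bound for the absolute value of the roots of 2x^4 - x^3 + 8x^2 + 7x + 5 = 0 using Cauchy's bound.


Cauchy's bound: all roots r satisfy |r| <= 1 + max(|a_i/a_n|) for i = 0,...,n-1
where a_n is the leading coefficient.

Coefficients: [2, -1, 8, 7, 5]
Leading coefficient a_n = 2
Ratios |a_i/a_n|: 1/2, 4, 7/2, 5/2
Maximum ratio: 4
Cauchy's bound: |r| <= 1 + 4 = 5

Upper bound = 5


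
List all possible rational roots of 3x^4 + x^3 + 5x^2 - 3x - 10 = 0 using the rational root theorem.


Rational root theorem: possible roots are ±p/q where:
  p divides the constant term (-10): p ∈ {1, 2, 5, 10}
  q divides the leading coefficient (3): q ∈ {1, 3}

All possible rational roots: -10, -5, -10/3, -2, -5/3, -1, -2/3, -1/3, 1/3, 2/3, 1, 5/3, 2, 10/3, 5, 10

-10, -5, -10/3, -2, -5/3, -1, -2/3, -1/3, 1/3, 2/3, 1, 5/3, 2, 10/3, 5, 10


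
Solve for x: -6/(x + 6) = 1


Multiply both sides by (x + 6): -6 = 1(x + 6)
Distribute: -6 = x + 6
x = -6 - 6 = -12
x = -12

x = -12


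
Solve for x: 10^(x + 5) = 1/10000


Express both sides with the same base.
1/10000 = 10^(-4)
Since the bases match, equate exponents: x + 5 = -4
So x = -4 - (5) = -9

x = -9


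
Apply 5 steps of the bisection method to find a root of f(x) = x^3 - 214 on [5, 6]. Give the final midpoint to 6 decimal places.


f(x) = x^3 - 214
f(5) = -89 < 0
f(6) = 2 > 0

Step 1: midpoint = (5.000000 + 6.000000)/2 = 5.500000
  f(5.500000) = -47.625000
  f(mid) < 0, so root is in [5.500000, 6.000000]

Step 2: midpoint = (5.500000 + 6.000000)/2 = 5.750000
  f(5.750000) = -23.890625
  f(mid) < 0, so root is in [5.750000, 6.000000]

Step 3: midpoint = (5.750000 + 6.000000)/2 = 5.875000
  f(5.875000) = -11.220703
  f(mid) < 0, so root is in [5.875000, 6.000000]

Step 4: midpoint = (5.875000 + 6.000000)/2 = 5.937500
  f(5.937500) = -4.679932
  f(mid) < 0, so root is in [5.937500, 6.000000]

Step 5: midpoint = (5.937500 + 6.000000)/2 = 5.968750
  f(5.968750) = -1.357452
  f(mid) < 0, so root is in [5.968750, 6.000000]

midpoint = 5.968750


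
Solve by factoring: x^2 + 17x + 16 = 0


We need two numbers that multiply to 16 and add to 17.
Those numbers are 1 and 16 (since 1 * 16 = 16 and 1 + 16 = 17).
So x^2 + 17x + 16 = (x + 1)(x + 16) = 0
Setting each factor to zero: x = -1 or x = -16

x = -16, x = -1


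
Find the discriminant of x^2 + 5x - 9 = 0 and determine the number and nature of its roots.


For ax^2 + bx + c = 0, discriminant D = b^2 - 4ac
Here a = 1, b = 5, c = -9
D = (5)^2 - 4(1)(-9) = 25 + 36 = 61

D = 61 > 0 but not a perfect square
The equation has 2 distinct real irrational roots.

Discriminant = 61, 2 distinct real irrational roots


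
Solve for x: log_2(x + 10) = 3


Convert to exponential form: x + 10 = 2^3 = 8
x = 8 - 10 = -2
Check: log_2(-2 + 10) = log_2(8) = log_2(8) = 3 ✓

x = -2


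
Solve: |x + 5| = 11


An absolute value equation |expr| = 11 gives two cases:
Case 1: x + 5 = 11
  x = 6, so x = 6
Case 2: x + 5 = -11
  x = -16, so x = -16

x = -16, x = 6


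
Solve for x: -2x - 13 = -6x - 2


Starting with: -2x - 13 = -6x - 2
Move all x terms to left: (-2 + 6)x = -2 + 13
Simplify: 4x = 11
Divide both sides by 4: x = 11/4

x = 11/4


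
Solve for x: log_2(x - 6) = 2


Convert to exponential form: x - 6 = 2^2 = 4
x = 4 + 6 = 10
Check: log_2(10 - 6) = log_2(4) = log_2(4) = 2 ✓

x = 10


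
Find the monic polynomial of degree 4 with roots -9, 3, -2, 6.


A monic polynomial with roots -9, 3, -2, 6 is:
p(x) = (x + 9)(x - 3)(x + 2)(x - 6)
After multiplying by (x + 9): x + 9
After multiplying by (x - 3): x^2 + 6x - 27
After multiplying by (x + 2): x^3 + 8x^2 - 15x - 54
After multiplying by (x - 6): x^4 + 2x^3 - 63x^2 + 36x + 324

x^4 + 2x^3 - 63x^2 + 36x + 324


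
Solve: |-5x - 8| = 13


An absolute value equation |expr| = 13 gives two cases:
Case 1: -5x - 8 = 13
  -5x = 21, so x = -21/5
Case 2: -5x - 8 = -13
  -5x = -5, so x = 1

x = -21/5, x = 1


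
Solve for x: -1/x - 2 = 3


Subtract -2 from both sides: -1/x = 5
Multiply both sides by x: -1 = 5 * x
Divide by 5: x = -1/5

x = -1/5


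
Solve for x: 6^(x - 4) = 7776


Express both sides with the same base.
7776 = 6^5
Since the bases match, equate exponents: x - 4 = 5
So x = 5 - (-4) = 9

x = 9


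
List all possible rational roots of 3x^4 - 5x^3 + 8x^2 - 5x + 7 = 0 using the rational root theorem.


Rational root theorem: possible roots are ±p/q where:
  p divides the constant term (7): p ∈ {1, 7}
  q divides the leading coefficient (3): q ∈ {1, 3}

All possible rational roots: -7, -7/3, -1, -1/3, 1/3, 1, 7/3, 7

-7, -7/3, -1, -1/3, 1/3, 1, 7/3, 7


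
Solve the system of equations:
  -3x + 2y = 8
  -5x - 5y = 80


Using Cramer's rule:
Determinant D = (-3)(-5) - (-5)(2) = 15 + 10 = 25
Dx = (8)(-5) - (80)(2) = -40 - 160 = -200
Dy = (-3)(80) - (-5)(8) = -240 + 40 = -200
x = Dx/D = -200/25 = -8
y = Dy/D = -200/25 = -8

x = -8, y = -8


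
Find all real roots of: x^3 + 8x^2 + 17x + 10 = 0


Let p(x) = x^3 + 8x^2 + 17x + 10. By the rational root theorem (leading coefficient 1), any rational root is an integer divisor of 10: try ±1, ±2, ... in turn.
Test x = 1: value = 36 ≠ 0.
Test x = -1: value = 0 ✓, so (x + 1) is a factor.
Synthetic division by (x + 1): bring down 1; 1(-1) + 8 = 7; 7(-1) + 17 = 10; 10(-1) + 10 = 0 → quotient x^2 + 7x + 10, remainder 0.
Solve the quadratic x^2 + 7x + 10 = 0: discriminant = 7^2 - 4(1)(10) = 49 - 40 = 9.
sqrt(9) = 3, so x = (-7 ± 3)/2: x = -2 or x = -5.

x = -5, x = -2, x = -1


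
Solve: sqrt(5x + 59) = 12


Square both sides: 5x + 59 = 12^2 = 144
5x = 144 - 59 = 85
x = 17
Check: sqrt(5*17 + 59) = sqrt(144) = 12 ✓

x = 17


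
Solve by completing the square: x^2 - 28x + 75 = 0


Start: x^2 - 28x + 75 = 0
Move constant: x^2 - 28x = -75
Half of -28 is -14, squared is 196
Add 196 to both sides: x^2 - 28x + 196 = 121
(x - 14)^2 = 121
x - 14 = ±11
x = 14 + 11 = 25 or x = 14 - 11 = 3

x = 3, x = 25


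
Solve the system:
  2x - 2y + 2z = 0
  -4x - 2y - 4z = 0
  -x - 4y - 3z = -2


Using Cramer's rule. Expand each determinant along the first row.
D  = 2*[(-2)*(-3) - (-4)*(-4)] - (-2)*[(-4)*(-3) - (-4)*(-1)] + 2*[(-4)*(-4) - (-2)*(-1)]
  = 2*(-10) - (-2)*(8) + 2*(14) = 24
Dx = 0*[(-2)*(-3) - (-4)*(-4)] - (-2)*[0*(-3) - (-4)*(-2)] + 2*[0*(-4) - (-2)*(-2)]
  = 0*(-10) - (-2)*(-8) + 2*(-4) = -24
Dy = 2*[0*(-3) - (-4)*(-2)] - 0*[(-4)*(-3) - (-4)*(-1)] + 2*[(-4)*(-2) - 0*(-1)]
  = 2*(-8) - 0*(8) + 2*(8) = 0
Dz = 2*[(-2)*(-2) - 0*(-4)] - (-2)*[(-4)*(-2) - 0*(-1)] + 0*[(-4)*(-4) - (-2)*(-1)]
  = 2*(4) - (-2)*(8) + 0*(14) = 24
x = Dx/D = -24/24 = -1, y = Dy/D = 0/24 = 0, z = Dz/D = 24/24 = 1
Check eq1: (2)(-1) + (-2)(0) + (2)(1) = 0 = 0 ✓
Check eq2: (-4)(-1) + (-2)(0) + (-4)(1) = 0 = 0 ✓
Check eq3: (-1)(-1) + (-4)(0) + (-3)(1) = -2 = -2 ✓

x = -1, y = 0, z = 1


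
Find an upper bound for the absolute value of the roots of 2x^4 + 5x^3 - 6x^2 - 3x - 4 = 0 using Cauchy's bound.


Cauchy's bound: all roots r satisfy |r| <= 1 + max(|a_i/a_n|) for i = 0,...,n-1
where a_n is the leading coefficient.

Coefficients: [2, 5, -6, -3, -4]
Leading coefficient a_n = 2
Ratios |a_i/a_n|: 5/2, 3, 3/2, 2
Maximum ratio: 3
Cauchy's bound: |r| <= 1 + 3 = 4

Upper bound = 4


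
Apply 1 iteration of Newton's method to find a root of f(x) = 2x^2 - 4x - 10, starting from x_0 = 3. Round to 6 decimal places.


Newton's method: x_(n+1) = x_n - f(x_n)/f'(x_n)
f(x) = 2x^2 - 4x - 10
f'(x) = 4x - 4

Iteration 1:
  f(3.000000) = -4.000000
  f'(3.000000) = 8.000000
  x_1 = 3.000000 - (-4.000000)/(8.000000) = 3.500000

x_1 = 3.500000


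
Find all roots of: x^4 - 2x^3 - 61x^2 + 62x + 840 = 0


Let p(x) = x^4 - 2x^3 - 61x^2 + 62x + 840. By the rational root theorem (leading coefficient 1), any rational root is an integer divisor of 840: try ±1, ±2, ... in turn.
Test x = 1: value = 840 ≠ 0.
Test x = -1: value = 720 ≠ 0.
Test x = 2: value = 720 ≠ 0.
Test x = -2: value = 504 ≠ 0.
Test x = 3: value = 504 ≠ 0.
Test x = -3: value = 240 ≠ 0.
Test x = 4: value = 240 ≠ 0.
Test x = -4: value = 0 ✓, so (x + 4) is a factor.
Synthetic division by (x + 4): bring down 1; 1(-4) - 2 = -6; (-6)(-4) - 61 = -37; (-37)(-4) + 62 = 210; 210(-4) + 840 = 0 → quotient x^3 - 6x^2 - 37x + 210, remainder 0.
Continue with the quotient x^3 - 6x^2 - 37x + 210 (candidates must divide 210).
Test x = 5: value = 0 ✓, so (x - 5) is a factor.
Synthetic division by (x - 5): bring down 1; 1(5) - 6 = -1; (-1)(5) - 37 = -42; (-42)(5) + 210 = 0 → quotient x^2 - x - 42, remainder 0.
Solve the quadratic x^2 - x - 42 = 0: discriminant = (-1)^2 - 4(1)(-42) = 1 + 168 = 169.
sqrt(169) = 13, so x = (1 ± 13)/2: x = 7 or x = -6.
Collecting all roots found:

x = -6, x = -4, x = 5, x = 7


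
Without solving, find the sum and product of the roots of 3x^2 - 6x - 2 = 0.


By Vieta's formulas for ax^2 + bx + c = 0:
  Sum of roots = -b/a
  Product of roots = c/a

Here a = 3, b = -6, c = -2
Sum = -(-6)/3 = 2
Product = -2/3 = -2/3

Sum = 2, Product = -2/3


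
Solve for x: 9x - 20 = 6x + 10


Starting with: 9x - 20 = 6x + 10
Move all x terms to left: (9 - 6)x = 10 + 20
Simplify: 3x = 30
Divide both sides by 3: x = 10

x = 10


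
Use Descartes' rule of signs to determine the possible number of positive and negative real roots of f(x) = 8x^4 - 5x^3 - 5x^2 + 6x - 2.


Descartes' rule of signs:

For positive roots, count sign changes in f(x) = 8x^4 - 5x^3 - 5x^2 + 6x - 2:
Signs of coefficients: +, -, -, +, -
Number of sign changes: 3
Possible positive real roots: 3, 1

For negative roots, examine f(-x) = 8x^4 + 5x^3 - 5x^2 - 6x - 2:
Signs of coefficients: +, +, -, -, -
Number of sign changes: 1
Possible negative real roots: 1

Positive roots: 3 or 1; Negative roots: 1


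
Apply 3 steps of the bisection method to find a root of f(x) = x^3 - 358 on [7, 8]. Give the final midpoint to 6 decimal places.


f(x) = x^3 - 358
f(7) = -15 < 0
f(8) = 154 > 0

Step 1: midpoint = (7.000000 + 8.000000)/2 = 7.500000
  f(7.500000) = 63.875000
  f(mid) > 0, so root is in [7.000000, 7.500000]

Step 2: midpoint = (7.000000 + 7.500000)/2 = 7.250000
  f(7.250000) = 23.078125
  f(mid) > 0, so root is in [7.000000, 7.250000]

Step 3: midpoint = (7.000000 + 7.250000)/2 = 7.125000
  f(7.125000) = 3.705078
  f(mid) > 0, so root is in [7.000000, 7.125000]

midpoint = 7.125000


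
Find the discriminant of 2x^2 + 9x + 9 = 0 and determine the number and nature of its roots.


For ax^2 + bx + c = 0, discriminant D = b^2 - 4ac
Here a = 2, b = 9, c = 9
D = (9)^2 - 4(2)(9) = 81 - 72 = 9

D = 9 > 0 and is a perfect square (sqrt = 3)
The equation has 2 distinct real rational roots.

Discriminant = 9, 2 distinct real rational roots


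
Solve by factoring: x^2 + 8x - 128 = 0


We need two numbers that multiply to -128 and add to 8.
Those numbers are -8 and 16 (since (-8) * 16 = -128 and (-8) + 16 = 8).
So x^2 + 8x - 128 = (x - 8)(x + 16) = 0
Setting each factor to zero: x = 8 or x = -16

x = -16, x = 8


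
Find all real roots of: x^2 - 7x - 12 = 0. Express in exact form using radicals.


Using the quadratic formula: x = (-b ± sqrt(b^2 - 4ac)) / (2a)
Here a = 1, b = -7, c = -12
Discriminant = b^2 - 4ac = (-7)^2 - 4(1)(-12) = 49 + 48 = 97
Since discriminant = 97 > 0, there are two real roots.
x = (7 ± sqrt(97)) / 2
Numerically: x ≈ 8.4244 or x ≈ -1.4244

x = (7 + sqrt(97)) / 2 or x = (7 - sqrt(97)) / 2


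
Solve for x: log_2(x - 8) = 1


Convert to exponential form: x - 8 = 2^1 = 2
x = 2 + 8 = 10
Check: log_2(10 - 8) = log_2(2) = log_2(2) = 1 ✓

x = 10


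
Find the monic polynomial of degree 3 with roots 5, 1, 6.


A monic polynomial with roots 5, 1, 6 is:
p(x) = (x - 5)(x - 1)(x - 6)
After multiplying by (x - 5): x - 5
After multiplying by (x - 1): x^2 - 6x + 5
After multiplying by (x - 6): x^3 - 12x^2 + 41x - 30

x^3 - 12x^2 + 41x - 30


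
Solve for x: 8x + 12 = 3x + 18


Starting with: 8x + 12 = 3x + 18
Move all x terms to left: (8 - 3)x = 18 - 12
Simplify: 5x = 6
Divide both sides by 5: x = 6/5

x = 6/5


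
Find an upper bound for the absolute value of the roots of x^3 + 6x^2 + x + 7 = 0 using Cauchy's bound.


Cauchy's bound: all roots r satisfy |r| <= 1 + max(|a_i/a_n|) for i = 0,...,n-1
where a_n is the leading coefficient.

Coefficients: [1, 6, 1, 7]
Leading coefficient a_n = 1
Ratios |a_i/a_n|: 6, 1, 7
Maximum ratio: 7
Cauchy's bound: |r| <= 1 + 7 = 8

Upper bound = 8


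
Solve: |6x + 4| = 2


An absolute value equation |expr| = 2 gives two cases:
Case 1: 6x + 4 = 2
  6x = -2, so x = -1/3
Case 2: 6x + 4 = -2
  6x = -6, so x = -1

x = -1, x = -1/3


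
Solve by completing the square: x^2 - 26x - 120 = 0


Start: x^2 - 26x - 120 = 0
Move constant: x^2 - 26x = 120
Half of -26 is -13, squared is 169
Add 169 to both sides: x^2 - 26x + 169 = 289
(x - 13)^2 = 289
x - 13 = ±17
x = 13 + 17 = 30 or x = 13 - 17 = -4

x = -4, x = 30


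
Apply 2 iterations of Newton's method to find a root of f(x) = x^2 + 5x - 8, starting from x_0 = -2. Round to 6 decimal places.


Newton's method: x_(n+1) = x_n - f(x_n)/f'(x_n)
f(x) = x^2 + 5x - 8
f'(x) = 2x + 5

Iteration 1:
  f(-2.000000) = -14.000000
  f'(-2.000000) = 1.000000
  x_1 = -2.000000 - (-14.000000)/(1.000000) = 12.000000

Iteration 2:
  f(12.000000) = 196.000000
  f'(12.000000) = 29.000000
  x_2 = 12.000000 - (196.000000)/(29.000000) = 5.241379

x_2 = 5.241379


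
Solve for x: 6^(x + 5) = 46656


Express both sides with the same base.
46656 = 6^6
Since the bases match, equate exponents: x + 5 = 6
So x = 6 - (5) = 1

x = 1


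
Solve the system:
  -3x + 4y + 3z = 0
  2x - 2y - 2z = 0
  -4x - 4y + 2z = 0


Using Cramer's rule. Expand each determinant along the first row.
D  = (-3)*[(-2)*2 - (-2)*(-4)] - 4*[2*2 - (-2)*(-4)] + 3*[2*(-4) - (-2)*(-4)]
  = (-3)*(-12) - 4*(-4) + 3*(-16) = 4
Dx = 0*[(-2)*2 - (-2)*(-4)] - 4*[0*2 - (-2)*0] + 3*[0*(-4) - (-2)*0]
  = 0*(-12) - 4*(0) + 3*(0) = 0
Dy = (-3)*[0*2 - (-2)*0] - 0*[2*2 - (-2)*(-4)] + 3*[2*0 - 0*(-4)]
  = (-3)*(0) - 0*(-4) + 3*(0) = 0
Dz = (-3)*[(-2)*0 - 0*(-4)] - 4*[2*0 - 0*(-4)] + 0*[2*(-4) - (-2)*(-4)]
  = (-3)*(0) - 4*(0) + 0*(-16) = 0
x = Dx/D = 0/4 = 0, y = Dy/D = 0/4 = 0, z = Dz/D = 0/4 = 0
Check eq1: (-3)(0) + (4)(0) + (3)(0) = 0 = 0 ✓
Check eq2: (2)(0) + (-2)(0) + (-2)(0) = 0 = 0 ✓
Check eq3: (-4)(0) + (-4)(0) + (2)(0) = 0 = 0 ✓

x = 0, y = 0, z = 0


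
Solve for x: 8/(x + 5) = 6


Multiply both sides by (x + 5): 8 = 6(x + 5)
Distribute: 8 = 6x + 30
6x = 8 - 30 = -22
x = -11/3

x = -11/3


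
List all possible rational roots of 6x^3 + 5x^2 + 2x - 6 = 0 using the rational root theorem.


Rational root theorem: possible roots are ±p/q where:
  p divides the constant term (-6): p ∈ {1, 2, 3, 6}
  q divides the leading coefficient (6): q ∈ {1, 2, 3, 6}

All possible rational roots: -6, -3, -2, -3/2, -1, -2/3, -1/2, -1/3, -1/6, 1/6, 1/3, 1/2, 2/3, 1, 3/2, 2, 3, 6

-6, -3, -2, -3/2, -1, -2/3, -1/2, -1/3, -1/6, 1/6, 1/3, 1/2, 2/3, 1, 3/2, 2, 3, 6


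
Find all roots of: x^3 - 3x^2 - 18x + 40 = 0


Let p(x) = x^3 - 3x^2 - 18x + 40. By the rational root theorem (leading coefficient 1), any rational root is an integer divisor of 40: try ±1, ±2, ... in turn.
Test x = 1: value = 20 ≠ 0.
Test x = -1: value = 54 ≠ 0.
Test x = 2: value = 0 ✓, so (x - 2) is a factor.
Synthetic division by (x - 2): bring down 1; 1(2) - 3 = -1; (-1)(2) - 18 = -20; (-20)(2) + 40 = 0 → quotient x^2 - x - 20, remainder 0.
Solve the quadratic x^2 - x - 20 = 0: discriminant = (-1)^2 - 4(1)(-20) = 1 + 80 = 81.
sqrt(81) = 9, so x = (1 ± 9)/2: x = 5 or x = -4.
Collecting all roots found:

x = -4, x = 2, x = 5


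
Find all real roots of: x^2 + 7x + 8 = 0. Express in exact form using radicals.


Using the quadratic formula: x = (-b ± sqrt(b^2 - 4ac)) / (2a)
Here a = 1, b = 7, c = 8
Discriminant = b^2 - 4ac = 7^2 - 4(1)(8) = 49 - 32 = 17
Since discriminant = 17 > 0, there are two real roots.
x = (-7 ± sqrt(17)) / 2
Numerically: x ≈ -1.4384 or x ≈ -5.5616

x = (-7 + sqrt(17)) / 2 or x = (-7 - sqrt(17)) / 2


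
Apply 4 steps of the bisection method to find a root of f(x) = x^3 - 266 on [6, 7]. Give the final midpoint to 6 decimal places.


f(x) = x^3 - 266
f(6) = -50 < 0
f(7) = 77 > 0

Step 1: midpoint = (6.000000 + 7.000000)/2 = 6.500000
  f(6.500000) = 8.625000
  f(mid) > 0, so root is in [6.000000, 6.500000]

Step 2: midpoint = (6.000000 + 6.500000)/2 = 6.250000
  f(6.250000) = -21.859375
  f(mid) < 0, so root is in [6.250000, 6.500000]

Step 3: midpoint = (6.250000 + 6.500000)/2 = 6.375000
  f(6.375000) = -6.916016
  f(mid) < 0, so root is in [6.375000, 6.500000]

Step 4: midpoint = (6.375000 + 6.500000)/2 = 6.437500
  f(6.437500) = 0.779053
  f(mid) > 0, so root is in [6.375000, 6.437500]

midpoint = 6.437500


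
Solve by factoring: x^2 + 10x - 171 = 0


We need two numbers that multiply to -171 and add to 10.
Those numbers are 19 and -9 (since 19 * (-9) = -171 and 19 + (-9) = 10).
So x^2 + 10x - 171 = (x + 19)(x - 9) = 0
Setting each factor to zero: x = -19 or x = 9

x = -19, x = 9


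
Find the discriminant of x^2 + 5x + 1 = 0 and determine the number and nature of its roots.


For ax^2 + bx + c = 0, discriminant D = b^2 - 4ac
Here a = 1, b = 5, c = 1
D = (5)^2 - 4(1)(1) = 25 - 4 = 21

D = 21 > 0 but not a perfect square
The equation has 2 distinct real irrational roots.

Discriminant = 21, 2 distinct real irrational roots


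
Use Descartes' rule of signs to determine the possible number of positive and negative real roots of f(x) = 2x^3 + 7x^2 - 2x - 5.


Descartes' rule of signs:

For positive roots, count sign changes in f(x) = 2x^3 + 7x^2 - 2x - 5:
Signs of coefficients: +, +, -, -
Number of sign changes: 1
Possible positive real roots: 1

For negative roots, examine f(-x) = -2x^3 + 7x^2 + 2x - 5:
Signs of coefficients: -, +, +, -
Number of sign changes: 2
Possible negative real roots: 2, 0

Positive roots: 1; Negative roots: 2 or 0


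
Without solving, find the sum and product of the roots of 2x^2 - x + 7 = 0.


By Vieta's formulas for ax^2 + bx + c = 0:
  Sum of roots = -b/a
  Product of roots = c/a

Here a = 2, b = -1, c = 7
Sum = -(-1)/2 = 1/2
Product = 7/2 = 7/2

Sum = 1/2, Product = 7/2


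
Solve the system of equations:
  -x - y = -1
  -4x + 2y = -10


Using Cramer's rule:
Determinant D = (-1)(2) - (-4)(-1) = -2 - 4 = -6
Dx = (-1)(2) - (-10)(-1) = -2 - 10 = -12
Dy = (-1)(-10) - (-4)(-1) = 10 - 4 = 6
x = Dx/D = -12/-6 = 2
y = Dy/D = 6/-6 = -1

x = 2, y = -1


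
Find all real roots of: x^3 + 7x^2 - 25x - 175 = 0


Let p(x) = x^3 + 7x^2 - 25x - 175. By the rational root theorem (leading coefficient 1), any rational root is an integer divisor of 175: try ±1, ±2, ... in turn.
Test x = 1: value = -192 ≠ 0.
Test x = -1: value = -144 ≠ 0.
Test x = 5: value = 0 ✓, so (x - 5) is a factor.
Synthetic division by (x - 5): bring down 1; 1(5) + 7 = 12; 12(5) - 25 = 35; 35(5) - 175 = 0 → quotient x^2 + 12x + 35, remainder 0.
Solve the quadratic x^2 + 12x + 35 = 0: discriminant = 12^2 - 4(1)(35) = 144 - 140 = 4.
sqrt(4) = 2, so x = (-12 ± 2)/2: x = -5 or x = -7.

x = -7, x = -5, x = 5


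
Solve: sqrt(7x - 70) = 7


Square both sides: 7x - 70 = 7^2 = 49
7x = 49 + 70 = 119
x = 17
Check: sqrt(7*17 - 70) = sqrt(49) = 7 ✓

x = 17


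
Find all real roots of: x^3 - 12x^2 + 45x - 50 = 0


Let p(x) = x^3 - 12x^2 + 45x - 50. By the rational root theorem (leading coefficient 1), any rational root is an integer divisor of 50: try ±1, ±2, ... in turn.
Test x = 1: value = -16 ≠ 0.
Test x = -1: value = -108 ≠ 0.
Test x = 2: value = 0 ✓, so (x - 2) is a factor.
Synthetic division by (x - 2): bring down 1; 1(2) - 12 = -10; (-10)(2) + 45 = 25; 25(2) - 50 = 0 → quotient x^2 - 10x + 25, remainder 0.
Solve the quadratic x^2 - 10x + 25 = 0: discriminant = (-10)^2 - 4(1)(25) = 100 - 100 = 0.
Discriminant = 0, so a double root: x = 10/2 = 5.

x = 2, x = 5 (multiplicity 2)
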